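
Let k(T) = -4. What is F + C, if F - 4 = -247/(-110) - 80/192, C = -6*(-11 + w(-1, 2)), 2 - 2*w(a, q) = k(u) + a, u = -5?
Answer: 33547/660 ≈ 50.829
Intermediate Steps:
w(a, q) = 3 - a/2 (w(a, q) = 1 - (-4 + a)/2 = 1 + (2 - a/2) = 3 - a/2)
C = 45 (C = -6*(-11 + (3 - ½*(-1))) = -6*(-11 + (3 + ½)) = -6*(-11 + 7/2) = -6*(-15/2) = 45)
F = 3847/660 (F = 4 + (-247/(-110) - 80/192) = 4 + (-247*(-1/110) - 80*1/192) = 4 + (247/110 - 5/12) = 4 + 1207/660 = 3847/660 ≈ 5.8288)
F + C = 3847/660 + 45 = 33547/660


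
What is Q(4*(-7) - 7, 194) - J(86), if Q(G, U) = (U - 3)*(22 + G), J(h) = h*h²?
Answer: -638539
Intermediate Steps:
J(h) = h³
Q(G, U) = (-3 + U)*(22 + G)
Q(4*(-7) - 7, 194) - J(86) = (-66 - 3*(4*(-7) - 7) + 22*194 + (4*(-7) - 7)*194) - 1*86³ = (-66 - 3*(-28 - 7) + 4268 + (-28 - 7)*194) - 1*636056 = (-66 - 3*(-35) + 4268 - 35*194) - 636056 = (-66 + 105 + 4268 - 6790) - 636056 = -2483 - 636056 = -638539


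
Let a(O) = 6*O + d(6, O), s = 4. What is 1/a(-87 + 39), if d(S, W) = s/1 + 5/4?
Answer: -4/1131 ≈ -0.0035367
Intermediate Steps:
d(S, W) = 21/4 (d(S, W) = 4/1 + 5/4 = 4*1 + 5*(¼) = 4 + 5/4 = 21/4)
a(O) = 21/4 + 6*O (a(O) = 6*O + 21/4 = 21/4 + 6*O)
1/a(-87 + 39) = 1/(21/4 + 6*(-87 + 39)) = 1/(21/4 + 6*(-48)) = 1/(21/4 - 288) = 1/(-1131/4) = -4/1131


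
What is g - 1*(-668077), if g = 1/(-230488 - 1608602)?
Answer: 1228653729929/1839090 ≈ 6.6808e+5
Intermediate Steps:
g = -1/1839090 (g = 1/(-1839090) = -1/1839090 ≈ -5.4375e-7)
g - 1*(-668077) = -1/1839090 - 1*(-668077) = -1/1839090 + 668077 = 1228653729929/1839090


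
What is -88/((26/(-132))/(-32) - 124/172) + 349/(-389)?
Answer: 3086158675/25251157 ≈ 122.22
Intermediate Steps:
-88/((26/(-132))/(-32) - 124/172) + 349/(-389) = -88/((26*(-1/132))*(-1/32) - 124*1/172) + 349*(-1/389) = -88/(-13/66*(-1/32) - 31/43) - 349/389 = -88/(13/2112 - 31/43) - 349/389 = -88/(-64913/90816) - 349/389 = -88*(-90816/64913) - 349/389 = 7991808/64913 - 349/389 = 3086158675/25251157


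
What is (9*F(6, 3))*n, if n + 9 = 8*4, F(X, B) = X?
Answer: 1242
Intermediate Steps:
n = 23 (n = -9 + 8*4 = -9 + 32 = 23)
(9*F(6, 3))*n = (9*6)*23 = 54*23 = 1242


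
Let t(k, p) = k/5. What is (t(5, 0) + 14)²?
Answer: 225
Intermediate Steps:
t(k, p) = k/5 (t(k, p) = k*(⅕) = k/5)
(t(5, 0) + 14)² = ((⅕)*5 + 14)² = (1 + 14)² = 15² = 225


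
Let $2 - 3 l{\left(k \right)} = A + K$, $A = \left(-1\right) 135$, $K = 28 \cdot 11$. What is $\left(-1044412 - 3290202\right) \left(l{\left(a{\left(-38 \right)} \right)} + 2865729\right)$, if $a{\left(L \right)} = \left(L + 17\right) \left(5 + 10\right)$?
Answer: $-12421581970608$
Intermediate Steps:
$K = 308$
$A = -135$
$a{\left(L \right)} = 255 + 15 L$ ($a{\left(L \right)} = \left(17 + L\right) 15 = 255 + 15 L$)
$l{\left(k \right)} = -57$ ($l{\left(k \right)} = \frac{2}{3} - \frac{-135 + 308}{3} = \frac{2}{3} - \frac{173}{3} = -57$)
$\left(-1044412 - 3290202\right) \left(l{\left(a{\left(-38 \right)} \right)} + 2865729\right) = \left(-1044412 - 3290202\right) \left(-57 + 2865729\right) = \left(-4334614\right) 2865672 = -12421581970608$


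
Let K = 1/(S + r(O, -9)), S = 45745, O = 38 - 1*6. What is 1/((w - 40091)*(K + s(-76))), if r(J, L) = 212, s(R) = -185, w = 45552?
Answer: -45957/46429662284 ≈ -9.8982e-7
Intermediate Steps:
O = 32 (O = 38 - 6 = 32)
K = 1/45957 (K = 1/(45745 + 212) = 1/45957 ≈ 2.1759e-5)
1/((w - 40091)*(K + s(-76))) = 1/((45552 - 40091)*(1/45957 - 185)) = 1/(5461*(-8502044/45957)) = 1/(-46429662284/45957) = -45957/46429662284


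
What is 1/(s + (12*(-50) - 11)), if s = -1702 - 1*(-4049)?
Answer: 1/1736 ≈ 0.00057604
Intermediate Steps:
s = 2347 (s = -1702 + 4049 = 2347)
1/(s + (12*(-50) - 11)) = 1/(2347 + (12*(-50) - 11)) = 1/(2347 + (-600 - 11)) = 1/(2347 - 611) = 1/1736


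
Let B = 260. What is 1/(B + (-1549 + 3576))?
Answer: 1/2287 ≈ 0.00043725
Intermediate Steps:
1/(B + (-1549 + 3576)) = 1/(260 + (-1549 + 3576)) = 1/(260 + 2027) = 1/2287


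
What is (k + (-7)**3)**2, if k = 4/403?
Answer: 19106150625/162409 ≈ 1.1764e+5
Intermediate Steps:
k = 4/403 (k = 4*(1/403) = 4/403 ≈ 0.0099256)
(k + (-7)**3)**2 = (4/403 + (-7)**3)**2 = (4/403 - 343)**2 = (-138225/403)**2 = 19106150625/162409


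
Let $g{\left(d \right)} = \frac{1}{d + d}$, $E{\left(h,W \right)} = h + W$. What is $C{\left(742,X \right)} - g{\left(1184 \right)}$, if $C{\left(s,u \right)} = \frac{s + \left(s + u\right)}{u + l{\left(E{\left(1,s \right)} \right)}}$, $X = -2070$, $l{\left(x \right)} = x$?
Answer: $\frac{1386321}{3142336} \approx 0.44118$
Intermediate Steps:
$E{\left(h,W \right)} = W + h$
$g{\left(d \right)} = \frac{1}{2 d}$
$C{\left(s,u \right)} = \frac{u + 2 s}{1 + s + u}$ ($C{\left(s,u \right)} = \frac{s + \left(s + u\right)}{u + \left(s + 1\right)} = \frac{u + 2 s}{u + \left(1 + s\right)} = \frac{u + 2 s}{1 + s + u}$)
$C{\left(742,X \right)} - g{\left(1184 \right)} = \frac{-2070 + 2 \cdot 742}{1 + 742 - 2070} - \frac{1}{2 \cdot 1184} = \frac{-2070 + 1484}{-1327} - \frac{1}{2} \cdot \frac{1}{1184} = \left(- \frac{1}{1327}\right) \left(-586\right) - \frac{1}{2368} = \frac{586}{1327} - \frac{1}{2368} = \frac{1386321}{3142336}$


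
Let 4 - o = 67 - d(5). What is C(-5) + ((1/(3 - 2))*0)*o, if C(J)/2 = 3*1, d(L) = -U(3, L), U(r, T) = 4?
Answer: 6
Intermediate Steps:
d(L) = -4 (d(L) = -1*4 = -4)
o = -67 (o = 4 - (67 - 1*(-4)) = 4 - (67 + 4) = 4 - 1*71 = 4 - 71 = -67)
C(J) = 6 (C(J) = 2*(3*1) = 2*3 = 6)
C(-5) + ((1/(3 - 2))*0)*o = 6 + ((1/(3 - 2))*0)*(-67) = 6 + ((1/1)*0)*(-67) = 6 + ((1*1)*0)*(-67) = 6 + (1*0)*(-67) = 6 + 0*(-67) = 6 + 0 = 6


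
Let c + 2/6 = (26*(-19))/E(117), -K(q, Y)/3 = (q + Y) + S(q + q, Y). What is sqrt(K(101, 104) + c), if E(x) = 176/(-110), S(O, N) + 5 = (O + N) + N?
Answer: 31*I*sqrt(57)/6 ≈ 39.007*I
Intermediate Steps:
S(O, N) = -5 + O + 2*N (S(O, N) = -5 + ((O + N) + N) = -5 + ((N + O) + N) = -5 + (O + 2*N) = -5 + O + 2*N)
E(x) = -8/5 (E(x) = 176*(-1/110) = -8/5)
K(q, Y) = 15 - 9*Y - 9*q (K(q, Y) = -3*((q + Y) + (-5 + (q + q) + 2*Y)) = -3*((Y + q) + (-5 + 2*q + 2*Y)) = -3*((Y + q) + (-5 + 2*Y + 2*q)) = -3*(-5 + 3*Y + 3*q) = 15 - 9*Y - 9*q)
c = 3701/12 (c = -1/3 + (26*(-19))/(-8/5) = -1/3 - 494*(-5/8) = -1/3 + 1235/4 = 3701/12 ≈ 308.42)
sqrt(K(101, 104) + c) = sqrt((15 - 9*104 - 9*101) + 3701/12) = sqrt((15 - 936 - 909) + 3701/12) = sqrt(-1830 + 3701/12) = sqrt(-18259/12) = 31*I*sqrt(57)/6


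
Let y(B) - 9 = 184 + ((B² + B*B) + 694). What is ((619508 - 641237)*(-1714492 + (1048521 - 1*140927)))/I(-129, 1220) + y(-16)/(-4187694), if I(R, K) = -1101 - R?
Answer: -339922230247886/18844623 ≈ -1.8038e+7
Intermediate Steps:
y(B) = 887 + 2*B² (y(B) = 9 + (184 + ((B² + B*B) + 694)) = 9 + (184 + ((B² + B²) + 694)) = 9 + (184 + (2*B² + 694)) = 9 + (184 + (694 + 2*B²)) = 9 + (878 + 2*B²) = 887 + 2*B²)
((619508 - 641237)*(-1714492 + (1048521 - 1*140927)))/I(-129, 1220) + y(-16)/(-4187694) = ((619508 - 641237)*(-1714492 + (1048521 - 1*140927)))/(-1101 - 1*(-129)) + (887 + 2*(-16)²)/(-4187694) = (-21729*(-1714492 + (1048521 - 140927)))/(-1101 + 129) + (887 + 2*256)*(-1/4187694) = -21729*(-1714492 + 907594)/(-972) + (887 + 512)*(-1/4187694) = -21729*(-806898)*(-1/972) + 1399*(-1/4187694) = 17533086642*(-1/972) - 1399/4187694 = -974060369/54 - 1399/4187694 = -339922230247886/18844623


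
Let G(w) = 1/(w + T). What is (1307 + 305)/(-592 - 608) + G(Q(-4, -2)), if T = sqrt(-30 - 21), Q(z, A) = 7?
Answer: (-403*sqrt(51) + 2521*I)/(300*(sqrt(51) - 7*I)) ≈ -1.2733 - 0.071414*I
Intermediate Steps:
T = I*sqrt(51) (T = sqrt(-51) = I*sqrt(51) ≈ 7.1414*I)
G(w) = 1/(w + I*sqrt(51))
(1307 + 305)/(-592 - 608) + G(Q(-4, -2)) = (1307 + 305)/(-592 - 608) + 1/(7 + I*sqrt(51)) = 1612/(-1200) + 1/(7 + I*sqrt(51)) = 1612*(-1/1200) + 1/(7 + I*sqrt(51)) = -403/300 + 1/(7 + I*sqrt(51))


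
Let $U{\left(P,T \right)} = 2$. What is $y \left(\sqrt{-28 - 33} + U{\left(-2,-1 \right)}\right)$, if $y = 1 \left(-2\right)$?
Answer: $-4 - 2 i \sqrt{61} \approx -4.0 - 15.62 i$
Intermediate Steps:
$y = -2$
$y \left(\sqrt{-28 - 33} + U{\left(-2,-1 \right)}\right) = - 2 \left(\sqrt{-28 - 33} + 2\right) = - 2 \left(\sqrt{-61} + 2\right) = - 2 \left(i \sqrt{61} + 2\right) = - 2 \left(2 + i \sqrt{61}\right) = -4 - 2 i \sqrt{61}$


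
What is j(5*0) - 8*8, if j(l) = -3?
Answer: -67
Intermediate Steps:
j(5*0) - 8*8 = -3 - 8*8 = -3 - 64 = -67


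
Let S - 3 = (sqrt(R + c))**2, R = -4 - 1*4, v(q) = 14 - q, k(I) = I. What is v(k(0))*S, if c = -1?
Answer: -84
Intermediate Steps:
R = -8 (R = -4 - 4 = -8)
S = -6 (S = 3 + (sqrt(-8 - 1))**2 = 3 + (sqrt(-9))**2 = 3 + (3*I)**2 = 3 - 9 = -6)
v(k(0))*S = (14 - 1*0)*(-6) = (14 + 0)*(-6) = 14*(-6) = -84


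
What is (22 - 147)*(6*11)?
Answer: -8250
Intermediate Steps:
(22 - 147)*(6*11) = -125*66 = -8250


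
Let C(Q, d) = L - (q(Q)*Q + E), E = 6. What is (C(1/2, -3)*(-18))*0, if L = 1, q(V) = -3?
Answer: 0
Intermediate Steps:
C(Q, d) = -5 + 3*Q (C(Q, d) = 1 - (-3*Q + 6) = 1 - (6 - 3*Q) = 1 + (-6 + 3*Q) = -5 + 3*Q)
(C(1/2, -3)*(-18))*0 = ((-5 + 3/2)*(-18))*0 = -7/2*(-18)*0 = 63*0 = 0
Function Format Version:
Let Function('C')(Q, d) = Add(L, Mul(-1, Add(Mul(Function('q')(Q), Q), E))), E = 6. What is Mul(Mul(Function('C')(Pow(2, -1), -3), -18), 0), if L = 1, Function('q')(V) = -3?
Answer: 0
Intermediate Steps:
Function('C')(Q, d) = Add(-5, Mul(3, Q)) (Function('C')(Q, d) = Add(1, Mul(-1, Add(Mul(-3, Q), 6))) = Add(1, Mul(-1, Add(6, Mul(-3, Q)))) = Add(1, Add(-6, Mul(3, Q))) = Add(-5, Mul(3, Q)))
Mul(Mul(Function('C')(Pow(2, -1), -3), -18), 0) = Mul(Mul(Add(-5, Mul(3, Pow(2, -1))), -18), 0) = Mul(Mul(Add(-5, Mul(3, Rational(1, 2))), -18), 0) = Mul(Mul(Add(-5, Rational(3, 2)), -18), 0) = Mul(Mul(Rational(-7, 2), -18), 0) = Mul(63, 0) = 0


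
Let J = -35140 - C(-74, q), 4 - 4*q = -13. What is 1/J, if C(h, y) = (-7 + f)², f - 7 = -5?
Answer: -1/35165 ≈ -2.8437e-5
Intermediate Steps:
q = 17/4 (q = 1 - ¼*(-13) = 1 + 13/4 = 17/4 ≈ 4.2500)
f = 2 (f = 7 - 5 = 2)
C(h, y) = 25 (C(h, y) = (-7 + 2)² = (-5)² = 25)
J = -35165 (J = -35140 - 1*25 = -35140 - 25 = -35165)
1/J = 1/(-35165) = -1/35165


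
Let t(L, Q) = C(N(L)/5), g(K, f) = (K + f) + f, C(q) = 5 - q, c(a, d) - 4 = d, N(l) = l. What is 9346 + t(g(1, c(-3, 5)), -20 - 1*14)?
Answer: 46736/5 ≈ 9347.2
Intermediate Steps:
c(a, d) = 4 + d
g(K, f) = K + 2*f
t(L, Q) = 5 - L/5
9346 + t(g(1, c(-3, 5)), -20 - 1*14) = 9346 + (5 - (1 + 2*(4 + 5))/5) = 9346 + (5 - (1 + 2*9)/5) = 9346 + (5 - (1 + 18)/5) = 9346 + (5 - ⅕*19) = 9346 + (5 - 19/5) = 9346 + 6/5 = 46736/5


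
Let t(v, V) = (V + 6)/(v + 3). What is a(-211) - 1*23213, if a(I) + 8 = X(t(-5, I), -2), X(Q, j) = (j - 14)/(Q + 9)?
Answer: -5178315/223 ≈ -23221.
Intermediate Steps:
t(v, V) = (6 + V)/(3 + v)
X(Q, j) = (-14 + j)/(9 + Q)
a(I) = -8 - 16/(6 - I/2) (a(I) = -8 + (-14 - 2)/(9 + (6 + I)/(3 - 5)) = -8 - 16/(9 + (6 + I)/(-2)) = -8 - 16/(9 - (6 + I)/2) = -8 - 16/(9 + (-3 - I/2)) = -8 - 16/(6 - I/2))
a(-211) - 1*23213 = 8*(-16 - 211)/(12 - 1*(-211)) - 1*23213 = 8*(-227)/(12 + 211) - 23213 = 8*(-227)/223 - 23213 = 8*(1/223)*(-227) - 23213 = -1816/223 - 23213 = -5178315/223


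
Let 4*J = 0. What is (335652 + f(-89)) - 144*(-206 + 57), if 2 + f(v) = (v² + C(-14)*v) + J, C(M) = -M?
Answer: 363781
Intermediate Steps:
J = 0 (J = (¼)*0 = 0)
f(v) = -2 + v² + 14*v (f(v) = -2 + ((v² + (-1*(-14))*v) + 0) = -2 + ((v² + 14*v) + 0) = -2 + (v² + 14*v) = -2 + v² + 14*v)
(335652 + f(-89)) - 144*(-206 + 57) = (335652 + (-2 + (-89)² + 14*(-89))) - 144*(-206 + 57) = (335652 + (-2 + 7921 - 1246)) - 144*(-149) = (335652 + 6673) + 21456 = 342325 + 21456 = 363781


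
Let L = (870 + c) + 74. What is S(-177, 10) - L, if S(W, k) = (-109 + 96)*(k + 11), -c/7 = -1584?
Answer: -12305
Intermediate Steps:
c = 11088 (c = -7*(-1584) = 11088)
L = 12032 (L = (870 + 11088) + 74 = 11958 + 74 = 12032)
S(W, k) = -143 - 13*k (S(W, k) = -13*(11 + k) = -143 - 13*k)
S(-177, 10) - L = (-143 - 13*10) - 1*12032 = (-143 - 130) - 12032 = -273 - 12032 = -12305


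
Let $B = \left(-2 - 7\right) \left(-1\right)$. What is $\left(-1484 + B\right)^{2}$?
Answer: $2175625$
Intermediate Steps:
$B = 9$ ($B = \left(-9\right) \left(-1\right) = 9$)
$\left(-1484 + B\right)^{2} = \left(-1484 + 9\right)^{2} = \left(-1475\right)^{2} = 2175625$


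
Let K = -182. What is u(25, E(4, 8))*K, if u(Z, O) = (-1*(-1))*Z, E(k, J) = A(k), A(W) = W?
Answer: -4550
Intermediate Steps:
E(k, J) = k
u(Z, O) = Z (u(Z, O) = 1*Z = Z)
u(25, E(4, 8))*K = 25*(-182) = -4550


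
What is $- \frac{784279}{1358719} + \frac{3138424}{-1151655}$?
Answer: $- \frac{5167455150601}{1564775529945} \approx -3.3024$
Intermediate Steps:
$- \frac{784279}{1358719} + \frac{3138424}{-1151655} = \left(-784279\right) \frac{1}{1358719} + 3138424 \left(- \frac{1}{1151655}\right) = - \frac{784279}{1358719} - \frac{3138424}{1151655} = - \frac{5167455150601}{1564775529945}$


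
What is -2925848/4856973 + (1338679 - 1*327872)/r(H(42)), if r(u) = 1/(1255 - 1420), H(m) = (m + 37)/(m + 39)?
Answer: -810061283615663/4856973 ≈ -1.6678e+8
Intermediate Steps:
H(m) = (37 + m)/(39 + m)
r(u) = -1/165 (r(u) = 1/(-165) = -1/165)
-2925848/4856973 + (1338679 - 1*327872)/r(H(42)) = -2925848/4856973 + (1338679 - 1*327872)/(-1/165) = -2925848*1/4856973 + (1338679 - 327872)*(-165) = -2925848/4856973 + 1010807*(-165) = -2925848/4856973 - 166783155 = -810061283615663/4856973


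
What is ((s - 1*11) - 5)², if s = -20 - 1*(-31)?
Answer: 25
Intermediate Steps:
s = 11 (s = -20 + 31 = 11)
((s - 1*11) - 5)² = ((11 - 1*11) - 5)² = ((11 - 11) - 5)² = (0 - 5)² = (-5)² = 25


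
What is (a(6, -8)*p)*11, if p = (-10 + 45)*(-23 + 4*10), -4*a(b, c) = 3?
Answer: -19635/4 ≈ -4908.8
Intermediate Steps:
a(b, c) = -¾ (a(b, c) = -¼*3 = -¾)
p = 595 (p = 35*(-23 + 40) = 35*17 = 595)
(a(6, -8)*p)*11 = -¾*595*11 = -1785/4*11 = -19635/4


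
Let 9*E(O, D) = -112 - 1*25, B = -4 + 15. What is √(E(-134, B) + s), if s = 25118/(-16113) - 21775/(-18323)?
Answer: I*√1359148905974941754/295238499 ≈ 3.9488*I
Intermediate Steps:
B = 11
E(O, D) = -137/9 (E(O, D) = (-112 - 1*25)/9 = (-112 - 25)/9 = (⅑)*(-137) = -137/9)
s = -109376539/295238499 (s = 25118*(-1/16113) - 21775*(-1/18323) = -25118/16113 + 21775/18323 = -109376539/295238499 ≈ -0.37047)
√(E(-134, B) + s) = √(-137/9 - 109376539/295238499) = √(-13810687738/885715497) = I*√1359148905974941754/295238499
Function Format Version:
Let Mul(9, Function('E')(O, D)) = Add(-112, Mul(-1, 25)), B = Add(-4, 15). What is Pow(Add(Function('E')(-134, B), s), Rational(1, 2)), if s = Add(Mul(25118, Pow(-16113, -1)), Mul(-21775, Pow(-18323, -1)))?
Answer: Mul(Rational(1, 295238499), I, Pow(1359148905974941754, Rational(1, 2))) ≈ Mul(3.9488, I)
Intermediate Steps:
B = 11
Function('E')(O, D) = Rational(-137, 9) (Function('E')(O, D) = Mul(Rational(1, 9), Add(-112, Mul(-1, 25))) = Mul(Rational(1, 9), Add(-112, -25)) = Mul(Rational(1, 9), -137) = Rational(-137, 9))
s = Rational(-109376539, 295238499) (s = Add(Mul(25118, Rational(-1, 16113)), Mul(-21775, Rational(-1, 18323))) = Add(Rational(-25118, 16113), Rational(21775, 18323)) = Rational(-109376539, 295238499) ≈ -0.37047)
Pow(Add(Function('E')(-134, B), s), Rational(1, 2)) = Pow(Add(Rational(-137, 9), Rational(-109376539, 295238499)), Rational(1, 2)) = Pow(Rational(-13810687738, 885715497), Rational(1, 2)) = Mul(Rational(1, 295238499), I, Pow(1359148905974941754, Rational(1, 2)))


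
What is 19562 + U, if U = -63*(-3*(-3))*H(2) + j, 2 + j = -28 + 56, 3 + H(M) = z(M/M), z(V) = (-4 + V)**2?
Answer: 16186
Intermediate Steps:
H(M) = 6 (H(M) = -3 + (-4 + M/M)**2 = -3 + (-4 + 1)**2 = -3 + (-3)**2 = -3 + 9 = 6)
j = 26 (j = -2 + (-28 + 56) = -2 + 28 = 26)
U = -3376 (U = -63*(-3*(-3))*6 + 26 = -567*6 + 26 = -63*54 + 26 = -3402 + 26 = -3376)
19562 + U = 19562 - 3376 = 16186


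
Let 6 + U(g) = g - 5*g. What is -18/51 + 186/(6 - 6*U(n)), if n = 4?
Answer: 389/391 ≈ 0.99488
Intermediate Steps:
U(g) = -6 - 4*g (U(g) = -6 + (g - 5*g) = -6 - 4*g)
-18/51 + 186/(6 - 6*U(n)) = -18/51 + 186/(6 - 6*(-6 - 4*4)) = -18*1/51 + 186/(6 - 6*(-6 - 16)) = -6/17 + 186/(6 - 6*(-22)) = -6/17 + 186/(6 + 132) = -6/17 + 186/138 = -6/17 + 186*(1/138) = -6/17 + 31/23 = 389/391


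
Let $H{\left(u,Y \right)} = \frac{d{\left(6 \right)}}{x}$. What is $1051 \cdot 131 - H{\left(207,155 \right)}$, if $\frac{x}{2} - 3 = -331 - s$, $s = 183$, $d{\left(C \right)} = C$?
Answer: $\frac{70354994}{511} \approx 1.3768 \cdot 10^{5}$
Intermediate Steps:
$x = -1022$ ($x = 6 + 2 \left(-331 - 183\right) = 6 + 2 \left(-514\right) = 6 - 1028 = -1022$)
$H{\left(u,Y \right)} = - \frac{3}{511}$ ($H{\left(u,Y \right)} = \frac{6}{-1022} = 6 \left(- \frac{1}{1022}\right) = - \frac{3}{511}$)
$1051 \cdot 131 - H{\left(207,155 \right)} = 1051 \cdot 131 - - \frac{3}{511} = 137681 + \frac{3}{511} = \frac{70354994}{511}$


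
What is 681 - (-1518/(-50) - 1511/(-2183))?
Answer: 35470903/54575 ≈ 649.95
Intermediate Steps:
681 - (-1518/(-50) - 1511/(-2183)) = 681 - (-1518*(-1/50) - 1511*(-1/2183)) = 681 - (759/25 + 1511/2183) = 681 - 1*1694672/54575 = 681 - 1694672/54575 = 35470903/54575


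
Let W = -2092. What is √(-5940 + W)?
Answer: 4*I*√502 ≈ 89.621*I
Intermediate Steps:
√(-5940 + W) = √(-5940 - 2092) = √(-8032) = 4*I*√502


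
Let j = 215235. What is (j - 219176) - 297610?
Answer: -301551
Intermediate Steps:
(j - 219176) - 297610 = (215235 - 219176) - 297610 = -3941 - 297610 = -301551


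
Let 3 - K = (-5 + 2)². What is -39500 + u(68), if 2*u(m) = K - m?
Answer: -39537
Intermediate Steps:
K = -6 (K = 3 - (-5 + 2)² = 3 - 1*(-3)² = 3 - 1*9 = 3 - 9 = -6)
u(m) = -3 - m/2 (u(m) = (-6 - m)/2 = -3 - m/2)
-39500 + u(68) = -39500 + (-3 - ½*68) = -39500 + (-3 - 34) = -39500 - 37 = -39537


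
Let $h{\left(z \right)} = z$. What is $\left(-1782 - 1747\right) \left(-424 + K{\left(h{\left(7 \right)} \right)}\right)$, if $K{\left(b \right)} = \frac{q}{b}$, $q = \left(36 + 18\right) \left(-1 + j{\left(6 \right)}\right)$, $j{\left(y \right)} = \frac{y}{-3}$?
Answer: $\frac{11045770}{7} \approx 1.578 \cdot 10^{6}$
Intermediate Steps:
$j{\left(y \right)} = - \frac{y}{3}$ ($j{\left(y \right)} = y \left(- \frac{1}{3}\right) = - \frac{y}{3}$)
$q = -162$ ($q = \left(36 + 18\right) \left(-1 - 2\right) = 54 \left(-1 - 2\right) = 54 \left(-3\right) = -162$)
$K{\left(b \right)} = - \frac{162}{b}$
$\left(-1782 - 1747\right) \left(-424 + K{\left(h{\left(7 \right)} \right)}\right) = \left(-1782 - 1747\right) \left(-424 - \frac{162}{7}\right) = - 3529 \left(-424 - \frac{162}{7}\right) = \left(-3529\right) \left(- \frac{3130}{7}\right) = \frac{11045770}{7}$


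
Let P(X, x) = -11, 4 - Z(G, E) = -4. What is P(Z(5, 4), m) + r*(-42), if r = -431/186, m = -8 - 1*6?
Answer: 2676/31 ≈ 86.323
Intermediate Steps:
Z(G, E) = 8 (Z(G, E) = 4 - 1*(-4) = 4 + 4 = 8)
m = -14 (m = -8 - 6 = -14)
r = -431/186 (r = -431*1/186 = -431/186 ≈ -2.3172)
P(Z(5, 4), m) + r*(-42) = -11 - 431/186*(-42) = -11 + 3017/31 = 2676/31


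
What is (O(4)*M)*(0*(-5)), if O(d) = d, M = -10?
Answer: 0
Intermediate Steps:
(O(4)*M)*(0*(-5)) = (4*(-10))*(0*(-5)) = -40*0 = 0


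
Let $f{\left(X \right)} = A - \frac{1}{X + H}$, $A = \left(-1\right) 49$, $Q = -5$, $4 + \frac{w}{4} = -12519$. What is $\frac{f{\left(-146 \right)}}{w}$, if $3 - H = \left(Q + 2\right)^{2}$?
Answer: $\frac{7447}{7613984} \approx 0.00097807$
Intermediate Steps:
$w = -50092$ ($w = -16 + 4 \left(-12519\right) = -16 - 50076 = -50092$)
$H = -6$ ($H = 3 - \left(-5 + 2\right)^{2} = 3 - \left(-3\right)^{2} = 3 - 9 = -6$)
$A = -49$
$f{\left(X \right)} = -49 - \frac{1}{-6 + X}$ ($f{\left(X \right)} = -49 - \frac{1}{X - 6} = -49 - \frac{1}{-6 + X}$)
$\frac{f{\left(-146 \right)}}{w} = \frac{\frac{1}{-6 - 146} \left(293 - -7154\right)}{-50092} = \frac{293 + 7154}{-152} \left(- \frac{1}{50092}\right) = \left(- \frac{1}{152}\right) 7447 \left(- \frac{1}{50092}\right) = \left(- \frac{7447}{152}\right) \left(- \frac{1}{50092}\right) = \frac{7447}{7613984}$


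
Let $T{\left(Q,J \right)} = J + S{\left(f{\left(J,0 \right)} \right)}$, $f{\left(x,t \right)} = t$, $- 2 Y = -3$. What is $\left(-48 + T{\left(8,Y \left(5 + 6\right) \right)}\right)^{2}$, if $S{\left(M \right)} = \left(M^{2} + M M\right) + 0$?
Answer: $\frac{3969}{4} \approx 992.25$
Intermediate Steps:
$Y = \frac{3}{2}$ ($Y = \left(- \frac{1}{2}\right) \left(-3\right) = \frac{3}{2} \approx 1.5$)
$S{\left(M \right)} = 2 M^{2}$ ($S{\left(M \right)} = \left(M^{2} + M^{2}\right) + 0 = 2 M^{2} + 0 = 2 M^{2}$)
$T{\left(Q,J \right)} = J$ ($T{\left(Q,J \right)} = J + 2 \cdot 0^{2} = J + 2 \cdot 0 = J + 0 = J$)
$\left(-48 + T{\left(8,Y \left(5 + 6\right) \right)}\right)^{2} = \left(-48 + \frac{3 \left(5 + 6\right)}{2}\right)^{2} = \left(-48 + \frac{3}{2} \cdot 11\right)^{2} = \left(-48 + \frac{33}{2}\right)^{2} = \left(- \frac{63}{2}\right)^{2} = \frac{3969}{4}$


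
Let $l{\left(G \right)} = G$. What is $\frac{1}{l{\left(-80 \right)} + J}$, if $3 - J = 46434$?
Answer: $- \frac{1}{46511} \approx -2.15 \cdot 10^{-5}$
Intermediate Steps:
$J = -46431$ ($J = 3 - 46434 = -46431$)
$\frac{1}{l{\left(-80 \right)} + J} = \frac{1}{-80 - 46431} = \frac{1}{-46511} = - \frac{1}{46511}$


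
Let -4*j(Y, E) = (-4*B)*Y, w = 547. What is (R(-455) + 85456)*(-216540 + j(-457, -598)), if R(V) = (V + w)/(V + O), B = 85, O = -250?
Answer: -3077204759876/141 ≈ -2.1824e+10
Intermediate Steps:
j(Y, E) = 85*Y (j(Y, E) = -(-4*85)*Y/4 = -(-85)*Y = 85*Y)
R(V) = (547 + V)/(-250 + V) (R(V) = (V + 547)/(V - 250) = (547 + V)/(-250 + V))
(R(-455) + 85456)*(-216540 + j(-457, -598)) = ((547 - 455)/(-250 - 455) + 85456)*(-216540 + 85*(-457)) = (92/(-705) + 85456)*(-216540 - 38845) = (-1/705*92 + 85456)*(-255385) = (-92/705 + 85456)*(-255385) = (60246388/705)*(-255385) = -3077204759876/141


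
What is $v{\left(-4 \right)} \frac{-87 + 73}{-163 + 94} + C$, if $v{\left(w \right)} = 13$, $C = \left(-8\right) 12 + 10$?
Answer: $- \frac{5752}{69} \approx -83.362$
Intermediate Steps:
$C = -86$ ($C = -96 + 10 = -86$)
$v{\left(-4 \right)} \frac{-87 + 73}{-163 + 94} + C = 13 \frac{-87 + 73}{-163 + 94} - 86 = 13 \left(- \frac{14}{-69}\right) - 86 = 13 \left(\left(-14\right) \left(- \frac{1}{69}\right)\right) - 86 = 13 \cdot \frac{14}{69} - 86 = \frac{182}{69} - 86 = - \frac{5752}{69}$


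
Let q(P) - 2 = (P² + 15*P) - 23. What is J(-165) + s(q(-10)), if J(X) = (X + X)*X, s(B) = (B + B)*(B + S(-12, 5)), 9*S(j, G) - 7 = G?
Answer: 193028/3 ≈ 64343.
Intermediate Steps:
S(j, G) = 7/9 + G/9
q(P) = -21 + P² + 15*P (q(P) = 2 + ((P² + 15*P) - 23) = 2 + (-23 + P² + 15*P) = -21 + P² + 15*P)
s(B) = 2*B*(4/3 + B) (s(B) = (B + B)*(B + (7/9 + (⅑)*5)) = (2*B)*(B + (7/9 + 5/9)) = (2*B)*(B + 4/3) = (2*B)*(4/3 + B) = 2*B*(4/3 + B))
J(X) = 2*X² (J(X) = (2*X)*X = 2*X²)
J(-165) + s(q(-10)) = 2*(-165)² + 2*(-21 + (-10)² + 15*(-10))*(4 + 3*(-21 + (-10)² + 15*(-10)))/3 = 2*27225 + 2*(-21 + 100 - 150)*(4 + 3*(-21 + 100 - 150))/3 = 54450 + (⅔)*(-71)*(4 + 3*(-71)) = 54450 + (⅔)*(-71)*(4 - 213) = 54450 + (⅔)*(-71)*(-209) = 54450 + 29678/3 = 193028/3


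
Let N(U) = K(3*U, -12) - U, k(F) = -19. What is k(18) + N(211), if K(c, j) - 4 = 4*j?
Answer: -274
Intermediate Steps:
K(c, j) = 4 + 4*j
N(U) = -44 - U (N(U) = (4 + 4*(-12)) - U = (4 - 48) - U = -44 - U)
k(18) + N(211) = -19 + (-44 - 1*211) = -19 + (-44 - 211) = -19 - 255 = -274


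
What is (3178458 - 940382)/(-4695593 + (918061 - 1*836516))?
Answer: -559519/1153512 ≈ -0.48506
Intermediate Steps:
(3178458 - 940382)/(-4695593 + (918061 - 1*836516)) = 2238076/(-4695593 + (918061 - 836516)) = 2238076/(-4695593 + 81545) = 2238076/(-4614048) = 2238076*(-1/4614048) = -559519/1153512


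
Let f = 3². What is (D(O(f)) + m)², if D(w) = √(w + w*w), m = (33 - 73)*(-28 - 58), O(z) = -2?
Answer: (3440 + √2)² ≈ 1.1843e+7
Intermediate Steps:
f = 9
m = 3440 (m = -40*(-86) = 3440)
D(w) = √(w + w²)
(D(O(f)) + m)² = (√(-2*(1 - 2)) + 3440)² = (√(-2*(-1)) + 3440)² = (√2 + 3440)² = (3440 + √2)²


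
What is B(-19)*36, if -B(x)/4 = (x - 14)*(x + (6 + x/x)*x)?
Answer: -722304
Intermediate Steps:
B(x) = -32*x*(-14 + x) (B(x) = -4*(x - 14)*(x + (6 + x/x)*x) = -4*(-14 + x)*(x + (6 + 1)*x) = -4*(-14 + x)*(x + 7*x) = -4*(-14 + x)*8*x = -32*x*(-14 + x))
B(-19)*36 = (32*(-19)*(14 - 1*(-19)))*36 = (32*(-19)*(14 + 19))*36 = (32*(-19)*33)*36 = -20064*36 = -722304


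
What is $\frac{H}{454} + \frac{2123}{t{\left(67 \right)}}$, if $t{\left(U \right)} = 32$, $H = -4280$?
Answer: $\frac{413441}{7264} \approx 56.916$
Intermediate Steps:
$\frac{H}{454} + \frac{2123}{t{\left(67 \right)}} = - \frac{4280}{454} + \frac{2123}{32} = \left(-4280\right) \frac{1}{454} + 2123 \cdot \frac{1}{32} = - \frac{2140}{227} + \frac{2123}{32} = \frac{413441}{7264}$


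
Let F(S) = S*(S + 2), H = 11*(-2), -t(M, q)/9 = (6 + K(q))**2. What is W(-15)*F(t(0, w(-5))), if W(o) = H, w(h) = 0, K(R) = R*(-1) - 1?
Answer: -1103850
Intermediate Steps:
K(R) = -1 - R (K(R) = -R - 1 = -1 - R)
t(M, q) = -9*(5 - q)**2 (t(M, q) = -9*(6 + (-1 - q))**2 = -9*(5 - q)**2)
H = -22
W(o) = -22
F(S) = S*(2 + S)
W(-15)*F(t(0, w(-5))) = -22*(-9*(-5 + 0)**2)*(2 - 9*(-5 + 0)**2) = -22*(-9*(-5)**2)*(2 - 9*(-5)**2) = -22*(-9*25)*(2 - 9*25) = -(-4950)*(2 - 225) = -(-4950)*(-223) = -22*50175 = -1103850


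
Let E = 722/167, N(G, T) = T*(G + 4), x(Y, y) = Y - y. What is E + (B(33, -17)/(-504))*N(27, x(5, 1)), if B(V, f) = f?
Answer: 178981/21042 ≈ 8.5059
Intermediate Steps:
N(G, T) = T*(4 + G)
E = 722/167 (E = 722*(1/167) = 722/167 ≈ 4.3234)
E + (B(33, -17)/(-504))*N(27, x(5, 1)) = 722/167 + (-17/(-504))*((5 - 1*1)*(4 + 27)) = 722/167 + (-17*(-1/504))*((5 - 1)*31) = 722/167 + 17*(4*31)/504 = 722/167 + (17/504)*124 = 722/167 + 527/126 = 178981/21042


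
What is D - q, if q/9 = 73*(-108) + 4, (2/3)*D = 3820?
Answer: 76650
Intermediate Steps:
D = 5730 (D = (3/2)*3820 = 5730)
q = -70920 (q = 9*(73*(-108) + 4) = 9*(-7884 + 4) = 9*(-7880) = -70920)
D - q = 5730 - 1*(-70920) = 5730 + 70920 = 76650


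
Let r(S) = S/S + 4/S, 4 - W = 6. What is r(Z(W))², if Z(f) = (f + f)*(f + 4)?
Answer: ¼ ≈ 0.25000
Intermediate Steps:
W = -2 (W = 4 - 1*6 = 4 - 6 = -2)
Z(f) = 2*f*(4 + f) (Z(f) = (2*f)*(4 + f) = 2*f*(4 + f))
r(S) = 1 + 4/S
r(Z(W))² = ((4 + 2*(-2)*(4 - 2))/((2*(-2)*(4 - 2))))² = ((4 + 2*(-2)*2)/((2*(-2)*2)))² = ((4 - 8)/(-8))² = (-⅛*(-4))² = (½)² = ¼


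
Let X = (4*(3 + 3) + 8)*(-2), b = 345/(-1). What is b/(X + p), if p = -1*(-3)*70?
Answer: -345/146 ≈ -2.3630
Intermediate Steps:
b = -345 (b = 345*(-1) = -345)
X = -64 (X = (4*6 + 8)*(-2) = (24 + 8)*(-2) = 32*(-2) = -64)
p = 210 (p = 3*70 = 210)
b/(X + p) = -345/(-64 + 210) = -345/146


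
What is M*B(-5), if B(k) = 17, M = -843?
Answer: -14331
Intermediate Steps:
M*B(-5) = -843*17 = -14331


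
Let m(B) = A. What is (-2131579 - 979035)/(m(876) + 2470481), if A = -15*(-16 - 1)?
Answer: -1555307/1235368 ≈ -1.2590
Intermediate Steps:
A = 255 (A = -15*(-17) = 255)
m(B) = 255
(-2131579 - 979035)/(m(876) + 2470481) = (-2131579 - 979035)/(255 + 2470481) = -3110614/2470736 = -3110614*1/2470736 = -1555307/1235368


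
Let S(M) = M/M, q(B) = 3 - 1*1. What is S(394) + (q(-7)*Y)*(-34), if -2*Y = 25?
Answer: 851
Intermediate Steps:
Y = -25/2 (Y = -1/2*25 = -25/2 ≈ -12.500)
q(B) = 2 (q(B) = 3 - 1 = 2)
S(M) = 1
S(394) + (q(-7)*Y)*(-34) = 1 + (2*(-25/2))*(-34) = 1 - 25*(-34) = 1 + 850 = 851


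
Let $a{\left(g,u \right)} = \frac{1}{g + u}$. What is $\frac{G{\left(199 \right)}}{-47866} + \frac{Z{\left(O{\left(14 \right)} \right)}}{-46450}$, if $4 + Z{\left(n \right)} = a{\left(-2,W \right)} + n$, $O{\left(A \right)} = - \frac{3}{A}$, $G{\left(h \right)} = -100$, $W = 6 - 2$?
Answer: $\frac{1205697}{555843925} \approx 0.0021691$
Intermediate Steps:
$W = 4$
$Z{\left(n \right)} = - \frac{7}{2} + n$ ($Z{\left(n \right)} = -4 + \left(\frac{1}{-2 + 4} + n\right) = -4 + \left(\frac{1}{2} + n\right) = - \frac{7}{2} + n$)
$\frac{G{\left(199 \right)}}{-47866} + \frac{Z{\left(O{\left(14 \right)} \right)}}{-46450} = - \frac{100}{-47866} + \frac{- \frac{7}{2} - \frac{3}{14}}{-46450} = \left(-100\right) \left(- \frac{1}{47866}\right) + \left(- \frac{7}{2} - \frac{3}{14}\right) \left(- \frac{1}{46450}\right) = \frac{50}{23933} + \left(- \frac{7}{2} - \frac{3}{14}\right) \left(- \frac{1}{46450}\right) = \frac{50}{23933} - - \frac{13}{162575} = \frac{50}{23933} + \frac{13}{162575} = \frac{1205697}{555843925}$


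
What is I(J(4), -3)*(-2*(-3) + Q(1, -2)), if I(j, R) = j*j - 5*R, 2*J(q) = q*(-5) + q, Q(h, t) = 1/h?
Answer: 553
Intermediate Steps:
J(q) = -2*q (J(q) = (q*(-5) + q)/2 = (-5*q + q)/2 = (-4*q)/2 = -2*q)
I(j, R) = j² - 5*R
I(J(4), -3)*(-2*(-3) + Q(1, -2)) = ((-2*4)² - 5*(-3))*(-2*(-3) + 1/1) = ((-8)² + 15)*(6 + 1) = (64 + 15)*7 = 79*7 = 553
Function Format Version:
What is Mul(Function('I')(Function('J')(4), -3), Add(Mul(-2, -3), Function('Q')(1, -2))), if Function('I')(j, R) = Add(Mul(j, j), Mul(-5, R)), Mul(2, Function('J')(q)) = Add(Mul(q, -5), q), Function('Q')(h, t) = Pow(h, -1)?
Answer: 553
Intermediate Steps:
Function('J')(q) = Mul(-2, q) (Function('J')(q) = Mul(Rational(1, 2), Add(Mul(q, -5), q)) = Mul(Rational(1, 2), Add(Mul(-5, q), q)) = Mul(Rational(1, 2), Mul(-4, q)) = Mul(-2, q))
Function('I')(j, R) = Add(Pow(j, 2), Mul(-5, R))
Mul(Function('I')(Function('J')(4), -3), Add(Mul(-2, -3), Function('Q')(1, -2))) = Mul(Add(Pow(Mul(-2, 4), 2), Mul(-5, -3)), Add(Mul(-2, -3), Pow(1, -1))) = Mul(Add(Pow(-8, 2), 15), Add(6, 1)) = Mul(Add(64, 15), 7) = Mul(79, 7) = 553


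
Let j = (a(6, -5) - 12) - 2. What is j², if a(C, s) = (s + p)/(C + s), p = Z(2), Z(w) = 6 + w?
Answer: 121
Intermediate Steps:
p = 8 (p = 6 + 2 = 8)
a(C, s) = (8 + s)/(C + s) (a(C, s) = (s + 8)/(C + s) = (8 + s)/(C + s))
j = -11 (j = ((8 - 5)/(6 - 5) - 12) - 2 = (3/1 - 12) - 2 = (1*3 - 12) - 2 = (3 - 12) - 2 = -9 - 2 = -11)
j² = (-11)² = 121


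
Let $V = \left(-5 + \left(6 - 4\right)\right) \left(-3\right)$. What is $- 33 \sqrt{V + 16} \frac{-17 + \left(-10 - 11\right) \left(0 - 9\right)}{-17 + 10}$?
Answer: $\frac{28380}{7} \approx 4054.3$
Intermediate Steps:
$V = 9$ ($V = \left(-5 + 2\right) \left(-3\right) = \left(-3\right) \left(-3\right) = 9$)
$- 33 \sqrt{V + 16} \frac{-17 + \left(-10 - 11\right) \left(0 - 9\right)}{-17 + 10} = - 33 \sqrt{9 + 16} \frac{-17 + \left(-10 - 11\right) \left(0 - 9\right)}{-17 + 10} = - 33 \sqrt{25} \frac{-17 - -189}{-7} = \left(-33\right) 5 \left(-17 + 189\right) \left(- \frac{1}{7}\right) = - 165 \cdot 172 \left(- \frac{1}{7}\right) = \left(-165\right) \left(- \frac{172}{7}\right) = \frac{28380}{7}$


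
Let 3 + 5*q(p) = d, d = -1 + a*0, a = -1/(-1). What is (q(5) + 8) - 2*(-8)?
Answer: 116/5 ≈ 23.200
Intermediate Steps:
a = 1 (a = -1*(-1) = 1)
d = -1 (d = -1 + 1*0 = -1 + 0 = -1)
q(p) = -⅘ (q(p) = -⅗ + (⅕)*(-1) = -⅗ - ⅕ = -⅘)
(q(5) + 8) - 2*(-8) = (-⅘ + 8) - 2*(-8) = 36/5 + 16 = 116/5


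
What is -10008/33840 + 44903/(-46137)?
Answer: -27517453/21684390 ≈ -1.2690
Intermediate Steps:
-10008/33840 + 44903/(-46137) = -10008*1/33840 + 44903*(-1/46137) = -139/470 - 44903/46137 = -27517453/21684390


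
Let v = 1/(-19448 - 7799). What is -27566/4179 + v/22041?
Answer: -788323446241/119509674273 ≈ -6.5963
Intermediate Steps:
v = -1/27247 (v = 1/(-27247) = -1/27247 ≈ -3.6701e-5)
-27566/4179 + v/22041 = -27566/4179 - 1/27247/22041 = -27566*1/4179 - 1/27247*1/22041 = -3938/597 - 1/600551127 = -788323446241/119509674273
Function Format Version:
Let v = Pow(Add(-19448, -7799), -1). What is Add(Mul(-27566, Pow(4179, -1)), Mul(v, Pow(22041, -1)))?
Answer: Rational(-788323446241, 119509674273) ≈ -6.5963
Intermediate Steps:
v = Rational(-1, 27247) (v = Pow(-27247, -1) = Rational(-1, 27247) ≈ -3.6701e-5)
Add(Mul(-27566, Pow(4179, -1)), Mul(v, Pow(22041, -1))) = Add(Mul(-27566, Pow(4179, -1)), Mul(Rational(-1, 27247), Pow(22041, -1))) = Add(Mul(-27566, Rational(1, 4179)), Mul(Rational(-1, 27247), Rational(1, 22041))) = Add(Rational(-3938, 597), Rational(-1, 600551127)) = Rational(-788323446241, 119509674273)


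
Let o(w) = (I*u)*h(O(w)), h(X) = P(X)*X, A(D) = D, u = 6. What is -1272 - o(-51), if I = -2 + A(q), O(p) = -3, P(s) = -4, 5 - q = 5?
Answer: -1128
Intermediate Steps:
q = 0 (q = 5 - 1*5 = 5 - 5 = 0)
h(X) = -4*X
I = -2 (I = -2 + 0 = -2)
o(w) = -144 (o(w) = (-2*6)*(-4*(-3)) = -12*12 = -144)
-1272 - o(-51) = -1272 - 1*(-144) = -1272 + 144 = -1128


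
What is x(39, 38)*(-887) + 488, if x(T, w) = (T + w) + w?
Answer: -101517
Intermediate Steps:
x(T, w) = T + 2*w
x(39, 38)*(-887) + 488 = (39 + 2*38)*(-887) + 488 = (39 + 76)*(-887) + 488 = 115*(-887) + 488 = -102005 + 488 = -101517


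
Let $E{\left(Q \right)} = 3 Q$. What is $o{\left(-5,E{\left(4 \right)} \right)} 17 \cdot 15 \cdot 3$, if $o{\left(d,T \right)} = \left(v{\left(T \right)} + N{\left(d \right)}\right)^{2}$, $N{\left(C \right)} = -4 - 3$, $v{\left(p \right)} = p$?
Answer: $19125$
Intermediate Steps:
$N{\left(C \right)} = -7$
$o{\left(d,T \right)} = \left(-7 + T\right)^{2}$ ($o{\left(d,T \right)} = \left(T - 7\right)^{2} = \left(-7 + T\right)^{2}$)
$o{\left(-5,E{\left(4 \right)} \right)} 17 \cdot 15 \cdot 3 = \left(-7 + 3 \cdot 4\right)^{2} \cdot 17 \cdot 15 \cdot 3 = \left(-7 + 12\right)^{2} \cdot 255 \cdot 3 = 5^{2} \cdot 765 = 25 \cdot 765 = 19125$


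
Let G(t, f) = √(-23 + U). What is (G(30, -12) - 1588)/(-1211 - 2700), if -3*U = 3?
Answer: 1588/3911 - 2*I*√6/3911 ≈ 0.40603 - 0.0012526*I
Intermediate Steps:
U = -1 (U = -⅓*3 = -1)
G(t, f) = 2*I*√6 (G(t, f) = √(-23 - 1) = √(-24) = 2*I*√6)
(G(30, -12) - 1588)/(-1211 - 2700) = (2*I*√6 - 1588)/(-1211 - 2700) = (-1588 + 2*I*√6)/(-3911) = (-1588 + 2*I*√6)*(-1/3911) = 1588/3911 - 2*I*√6/3911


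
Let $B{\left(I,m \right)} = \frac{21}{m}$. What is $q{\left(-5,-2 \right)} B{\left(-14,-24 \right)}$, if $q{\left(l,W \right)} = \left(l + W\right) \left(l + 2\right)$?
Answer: $- \frac{147}{8} \approx -18.375$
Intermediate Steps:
$q{\left(l,W \right)} = \left(2 + l\right) \left(W + l\right)$ ($q{\left(l,W \right)} = \left(W + l\right) \left(2 + l\right) = \left(2 + l\right) \left(W + l\right)$)
$q{\left(-5,-2 \right)} B{\left(-14,-24 \right)} = \left(\left(-5\right)^{2} + 2 \left(-2\right) + 2 \left(-5\right) - -10\right) \frac{21}{-24} = \left(25 - 4 - 10 + 10\right) 21 \left(- \frac{1}{24}\right) = 21 \left(- \frac{7}{8}\right) = - \frac{147}{8}$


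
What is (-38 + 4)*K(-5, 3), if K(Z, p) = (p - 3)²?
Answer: 0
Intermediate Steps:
K(Z, p) = (-3 + p)²
(-38 + 4)*K(-5, 3) = (-38 + 4)*(-3 + 3)² = -34*0² = -34*0 = 0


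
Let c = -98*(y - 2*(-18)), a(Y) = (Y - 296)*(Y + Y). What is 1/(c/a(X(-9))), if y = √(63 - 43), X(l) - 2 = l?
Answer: -2727/2233 + 303*√5/4466 ≈ -1.0695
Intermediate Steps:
X(l) = 2 + l
y = 2*√5 (y = √20 = 2*√5 ≈ 4.4721)
a(Y) = 2*Y*(-296 + Y) (a(Y) = (-296 + Y)*(2*Y) = 2*Y*(-296 + Y))
c = -3528 - 196*√5 (c = -98*(2*√5 - 2*(-18)) = -98*(2*√5 + 36) = -98*(36 + 2*√5) = -3528 - 196*√5 ≈ -3966.3)
1/(c/a(X(-9))) = 1/((-3528 - 196*√5)/((2*(2 - 9)*(-296 + (2 - 9))))) = 1/((-3528 - 196*√5)/((2*(-7)*(-296 - 7)))) = 1/((-3528 - 196*√5)/((2*(-7)*(-303)))) = 1/((-3528 - 196*√5)/4242) = 1/((-3528 - 196*√5)*(1/4242)) = 1/(-84/101 - 14*√5/303)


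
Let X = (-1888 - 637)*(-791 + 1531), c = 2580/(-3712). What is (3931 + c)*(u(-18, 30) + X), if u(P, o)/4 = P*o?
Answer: -1705725310795/232 ≈ -7.3523e+9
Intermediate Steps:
u(P, o) = 4*P*o (u(P, o) = 4*(P*o) = 4*P*o)
c = -645/928 (c = 2580*(-1/3712) = -645/928 ≈ -0.69504)
X = -1868500 (X = -2525*740 = -1868500)
(3931 + c)*(u(-18, 30) + X) = (3931 - 645/928)*(4*(-18)*30 - 1868500) = 3647323*(-2160 - 1868500)/928 = (3647323/928)*(-1870660) = -1705725310795/232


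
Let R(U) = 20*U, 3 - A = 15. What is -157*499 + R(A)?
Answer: -78583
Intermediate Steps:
A = -12 (A = 3 - 1*15 = 3 - 15 = -12)
-157*499 + R(A) = -157*499 + 20*(-12) = -78343 - 240 = -78583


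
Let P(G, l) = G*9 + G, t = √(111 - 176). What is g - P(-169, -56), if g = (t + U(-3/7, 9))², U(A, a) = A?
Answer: 79634/49 - 6*I*√65/7 ≈ 1625.2 - 6.9105*I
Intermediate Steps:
t = I*√65 (t = √(-65) = I*√65 ≈ 8.0623*I)
P(G, l) = 10*G (P(G, l) = 9*G + G = 10*G)
g = (-3/7 + I*√65)² (g = (I*√65 - 3/7)² = (-3/7 + I*√65)² ≈ -64.816 - 6.9105*I)
g - P(-169, -56) = (3 - 7*I*√65)²/49 - 10*(-169) = (3 - 7*I*√65)²/49 - 1*(-1690) = (3 - 7*I*√65)²/49 + 1690 = 1690 + (3 - 7*I*√65)²/49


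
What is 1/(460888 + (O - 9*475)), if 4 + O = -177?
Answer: 1/456432 ≈ 2.1909e-6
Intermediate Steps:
O = -181 (O = -4 - 177 = -181)
1/(460888 + (O - 9*475)) = 1/(460888 + (-181 - 9*475)) = 1/(460888 + (-181 - 4275)) = 1/(460888 - 4456) = 1/456432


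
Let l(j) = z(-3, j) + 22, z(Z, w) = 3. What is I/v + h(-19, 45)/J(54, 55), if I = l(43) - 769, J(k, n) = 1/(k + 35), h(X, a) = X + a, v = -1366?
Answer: 1580834/683 ≈ 2314.5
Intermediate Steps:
l(j) = 25 (l(j) = 3 + 22 = 25)
J(k, n) = 1/(35 + k)
I = -744 (I = 25 - 769 = -744)
I/v + h(-19, 45)/J(54, 55) = -744/(-1366) + (-19 + 45)/(1/(35 + 54)) = -744*(-1/1366) + 26/(1/89) = 372/683 + 26/(1/89) = 372/683 + 26*89 = 372/683 + 2314 = 1580834/683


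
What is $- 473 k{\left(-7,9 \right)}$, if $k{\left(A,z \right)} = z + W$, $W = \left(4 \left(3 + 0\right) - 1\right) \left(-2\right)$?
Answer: $6149$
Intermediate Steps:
$W = -22$ ($W = \left(4 \cdot 3 - 1\right) \left(-2\right) = \left(12 - 1\right) \left(-2\right) = 11 \left(-2\right) = -22$)
$k{\left(A,z \right)} = -22 + z$ ($k{\left(A,z \right)} = z - 22 = -22 + z$)
$- 473 k{\left(-7,9 \right)} = - 473 \left(-22 + 9\right) = \left(-473\right) \left(-13\right) = 6149$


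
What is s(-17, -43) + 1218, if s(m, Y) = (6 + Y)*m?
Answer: 1847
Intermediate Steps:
s(m, Y) = m*(6 + Y)
s(-17, -43) + 1218 = -17*(6 - 43) + 1218 = -17*(-37) + 1218 = 629 + 1218 = 1847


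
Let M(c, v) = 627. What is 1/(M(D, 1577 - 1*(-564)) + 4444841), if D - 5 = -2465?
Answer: 1/4445468 ≈ 2.2495e-7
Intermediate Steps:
D = -2460 (D = 5 - 2465 = -2460)
1/(M(D, 1577 - 1*(-564)) + 4444841) = 1/(627 + 4444841) = 1/4445468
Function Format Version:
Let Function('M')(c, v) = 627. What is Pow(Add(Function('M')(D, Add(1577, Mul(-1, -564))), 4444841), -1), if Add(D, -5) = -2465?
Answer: Rational(1, 4445468) ≈ 2.2495e-7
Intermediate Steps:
D = -2460 (D = Add(5, -2465) = -2460)
Pow(Add(Function('M')(D, Add(1577, Mul(-1, -564))), 4444841), -1) = Pow(Add(627, 4444841), -1) = Pow(4445468, -1) = Rational(1, 4445468)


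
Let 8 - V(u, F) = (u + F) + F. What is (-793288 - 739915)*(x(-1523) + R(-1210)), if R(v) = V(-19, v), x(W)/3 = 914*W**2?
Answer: -9751402539990895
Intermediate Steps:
x(W) = 2742*W**2 (x(W) = 3*(914*W**2) = 2742*W**2)
V(u, F) = 8 - u - 2*F (V(u, F) = 8 - ((u + F) + F) = 8 - ((F + u) + F) = 8 - (u + 2*F) = 8 + (-u - 2*F) = 8 - u - 2*F)
R(v) = 27 - 2*v (R(v) = 8 - 1*(-19) - 2*v = 8 + 19 - 2*v = 27 - 2*v)
(-793288 - 739915)*(x(-1523) + R(-1210)) = (-793288 - 739915)*(2742*(-1523)**2 + (27 - 2*(-1210))) = -1533203*(2742*2319529 + (27 + 2420)) = -1533203*(6360148518 + 2447) = -1533203*6360150965 = -9751402539990895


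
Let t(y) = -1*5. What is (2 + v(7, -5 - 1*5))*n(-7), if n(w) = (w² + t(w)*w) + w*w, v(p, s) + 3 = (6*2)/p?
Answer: 95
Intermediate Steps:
t(y) = -5
v(p, s) = -3 + 12/p (v(p, s) = -3 + (6*2)/p = -3 + 12/p)
n(w) = -5*w + 2*w² (n(w) = (w² - 5*w) + w*w = (w² - 5*w) + w² = -5*w + 2*w²)
(2 + v(7, -5 - 1*5))*n(-7) = (2 + (-3 + 12/7))*(-7*(-5 + 2*(-7))) = (2 + (-3 + 12*(⅐)))*(-7*(-5 - 14)) = (2 + (-3 + 12/7))*(-7*(-19)) = (2 - 9/7)*133 = (5/7)*133 = 95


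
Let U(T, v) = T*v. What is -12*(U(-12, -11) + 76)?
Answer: -2496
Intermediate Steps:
-12*(U(-12, -11) + 76) = -12*(-12*(-11) + 76) = -12*(132 + 76) = -12*208 = -2496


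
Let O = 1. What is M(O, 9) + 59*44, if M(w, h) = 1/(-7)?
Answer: 18171/7 ≈ 2595.9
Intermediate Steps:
M(w, h) = -⅐
M(O, 9) + 59*44 = -⅐ + 59*44 = -⅐ + 2596 = 18171/7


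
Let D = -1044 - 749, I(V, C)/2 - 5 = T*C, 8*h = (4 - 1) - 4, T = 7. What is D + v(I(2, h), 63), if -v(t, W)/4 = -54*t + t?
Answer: -44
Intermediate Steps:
h = -⅛ (h = ((4 - 1) - 4)/8 = (3 - 4)/8 = (⅛)*(-1) = -⅛ ≈ -0.12500)
I(V, C) = 10 + 14*C (I(V, C) = 10 + 2*(7*C) = 10 + 14*C)
D = -1793
v(t, W) = 212*t (v(t, W) = -4*(-54*t + t) = -(-212)*t = 212*t)
D + v(I(2, h), 63) = -1793 + 212*(10 + 14*(-⅛)) = -1793 + 212*(10 - 7/4) = -1793 + 212*(33/4) = -1793 + 1749 = -44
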